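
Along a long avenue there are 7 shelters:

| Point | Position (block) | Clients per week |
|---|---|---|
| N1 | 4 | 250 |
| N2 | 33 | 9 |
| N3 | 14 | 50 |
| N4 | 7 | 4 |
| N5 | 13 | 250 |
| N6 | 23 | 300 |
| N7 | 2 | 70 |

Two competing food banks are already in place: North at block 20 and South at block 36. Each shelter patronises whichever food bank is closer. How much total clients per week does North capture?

The indifferent point is the midpoint (20+36)/2 = 28; shelters left of it (closer to North at 20) go to North, those right go to South.
  N7 at 2 (w=70) → North
  N1 at 4 (w=250) → North
  N4 at 7 (w=4) → North
  N5 at 13 (w=250) → North
  N3 at 14 (w=50) → North
  N6 at 23 (w=300) → North
  N2 at 33 (w=9) → South
North captures 924; South captures 9.

924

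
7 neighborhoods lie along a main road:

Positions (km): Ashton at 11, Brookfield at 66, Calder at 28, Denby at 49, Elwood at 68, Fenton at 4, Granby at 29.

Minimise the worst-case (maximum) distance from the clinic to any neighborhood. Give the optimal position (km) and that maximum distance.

The 1-center on a line is the midpoint of the two extreme points: leftmost at 4, rightmost at 68.
Optimal location = (4 + 68)/2 = 36; maximum distance = (68 − 4)/2 = 32.

location 36, max distance 32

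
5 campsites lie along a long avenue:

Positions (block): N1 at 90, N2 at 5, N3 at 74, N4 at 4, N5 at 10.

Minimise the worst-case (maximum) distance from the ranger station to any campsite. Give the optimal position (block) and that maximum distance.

The 1-center on a line is the midpoint of the two extreme points: leftmost at 4, rightmost at 90.
Optimal location = (4 + 90)/2 = 47; maximum distance = (90 − 4)/2 = 43.

location 47, max distance 43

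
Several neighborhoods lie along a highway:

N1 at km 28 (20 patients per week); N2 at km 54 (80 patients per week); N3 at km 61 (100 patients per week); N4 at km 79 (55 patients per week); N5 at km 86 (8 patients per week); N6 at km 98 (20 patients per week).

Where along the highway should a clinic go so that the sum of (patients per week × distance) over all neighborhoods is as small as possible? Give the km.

For a sum of weighted absolute distances on a line, the optimum is the weighted median (not the mean). Total weight W = 283; half-weight = 141.5.
Sort by position and accumulate weight:
  km 28 (N1, w=20) → cum 20
  km 54 (N2, w=80) → cum 100
  km 61 (N3, w=100) → cum 200  ≥ 141.5 → median here
  km 79 (N4, w=55) → cum 255
  km 86 (N5, w=8) → cum 263
  km 98 (N6, w=20) → cum 283
Optimal location: km 61.

x = 61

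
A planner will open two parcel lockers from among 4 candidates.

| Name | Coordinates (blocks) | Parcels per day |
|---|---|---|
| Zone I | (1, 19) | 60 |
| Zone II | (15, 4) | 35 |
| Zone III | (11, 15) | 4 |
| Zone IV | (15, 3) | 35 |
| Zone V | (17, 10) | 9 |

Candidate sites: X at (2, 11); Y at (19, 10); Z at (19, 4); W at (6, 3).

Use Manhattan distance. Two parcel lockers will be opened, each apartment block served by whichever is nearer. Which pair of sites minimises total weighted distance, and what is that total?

Evaluate every pair (each demand assigned to the nearer of the two):
  {X, Z}: total = 979
  {X, Y}: total = 1345
  {X, W}: total = 1401
  {Z, W}: total = 1715
  {Y, W}: total = 1995
  {Y, Z}: total = 2005
Best pair: {X, Z} with total 979.

{X, Z}, total 979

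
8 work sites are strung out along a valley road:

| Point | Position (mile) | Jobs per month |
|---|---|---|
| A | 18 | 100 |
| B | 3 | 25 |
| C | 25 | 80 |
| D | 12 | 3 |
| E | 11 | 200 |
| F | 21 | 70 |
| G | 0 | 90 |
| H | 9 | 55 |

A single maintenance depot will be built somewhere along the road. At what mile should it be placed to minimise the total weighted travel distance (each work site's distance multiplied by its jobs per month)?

For a sum of weighted absolute distances on a line, the optimum is the weighted median (not the mean). Total weight W = 623; half-weight = 311.5.
Sort by position and accumulate weight:
  mile 0 (G, w=90) → cum 90
  mile 3 (B, w=25) → cum 115
  mile 9 (H, w=55) → cum 170
  mile 11 (E, w=200) → cum 370  ≥ 311.5 → median here
  mile 12 (D, w=3) → cum 373
  mile 18 (A, w=100) → cum 473
  mile 21 (F, w=70) → cum 543
  mile 25 (C, w=80) → cum 623
Optimal location: mile 11.

x = 11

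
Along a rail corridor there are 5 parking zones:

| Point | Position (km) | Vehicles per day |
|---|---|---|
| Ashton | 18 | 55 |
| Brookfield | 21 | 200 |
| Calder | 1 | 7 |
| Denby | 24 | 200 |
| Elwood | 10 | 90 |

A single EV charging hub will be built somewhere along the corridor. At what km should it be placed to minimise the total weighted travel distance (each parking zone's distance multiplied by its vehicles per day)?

x = 21

For a sum of weighted absolute distances on a line, the optimum is the weighted median (not the mean). Total weight W = 552; half-weight = 276.
Sort by position and accumulate weight:
  km 1 (Calder, w=7) → cum 7
  km 10 (Elwood, w=90) → cum 97
  km 18 (Ashton, w=55) → cum 152
  km 21 (Brookfield, w=200) → cum 352  ≥ 276 → median here
  km 24 (Denby, w=200) → cum 552
Optimal location: km 21.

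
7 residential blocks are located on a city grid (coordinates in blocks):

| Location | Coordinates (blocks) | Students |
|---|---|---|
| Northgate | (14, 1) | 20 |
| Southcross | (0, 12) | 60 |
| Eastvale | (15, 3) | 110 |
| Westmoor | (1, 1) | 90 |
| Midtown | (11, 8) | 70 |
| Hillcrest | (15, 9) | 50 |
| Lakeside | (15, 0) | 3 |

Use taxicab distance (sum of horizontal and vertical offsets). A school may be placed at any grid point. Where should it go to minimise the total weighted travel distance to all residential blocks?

Manhattan distance separates: Σwᵢ(|x−xᵢ|+|y−yᵢ|) = Σwᵢ|x−xᵢ| + Σwᵢ|y−yᵢ|, so x and y are optimised independently as 1-D weighted medians.
Total weight W = 403; half = 201.5.
x-coordinate, sorted with cumulative weight:
  x=0 (Southcross, w=60) cum 60
  x=1 (Westmoor, w=90) cum 150
  x=11 (Midtown, w=70) cum 220  ← median
  x=14 (Northgate, w=20) cum 240
  x=15 (Eastvale, w=110) cum 350
  x=15 (Hillcrest, w=50) cum 400
  x=15 (Lakeside, w=3) cum 403
⇒ x* = 11
y-coordinate, sorted with cumulative weight:
  y=0 (Lakeside, w=3) cum 3
  y=1 (Northgate, w=20) cum 23
  y=1 (Westmoor, w=90) cum 113
  y=3 (Eastvale, w=110) cum 223  ← median
  y=8 (Midtown, w=70) cum 293
  y=9 (Hillcrest, w=50) cum 343
  y=12 (Southcross, w=60) cum 403
⇒ y* = 3

(11, 3)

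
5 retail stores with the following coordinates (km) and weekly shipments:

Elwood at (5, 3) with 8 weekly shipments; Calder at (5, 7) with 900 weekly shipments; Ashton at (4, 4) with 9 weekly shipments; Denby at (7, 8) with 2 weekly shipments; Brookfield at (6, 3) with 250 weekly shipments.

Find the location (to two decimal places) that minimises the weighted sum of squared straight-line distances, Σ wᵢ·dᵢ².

The minimiser of Σwᵢ‖p−pᵢ‖² is the weighted centroid p* = (Σwᵢpᵢ)/(Σwᵢ).
Σwᵢ = 1169.
Σwᵢxᵢ = 8·5 + 900·5 + 9·4 + 2·7 + 250·6 = 6090.
Σwᵢyᵢ = 8·3 + 900·7 + 9·4 + 2·8 + 250·3 = 7126.
x* = 6090/1169 = 5.21, y* = 7126/1169 = 6.10.

(5.21, 6.10)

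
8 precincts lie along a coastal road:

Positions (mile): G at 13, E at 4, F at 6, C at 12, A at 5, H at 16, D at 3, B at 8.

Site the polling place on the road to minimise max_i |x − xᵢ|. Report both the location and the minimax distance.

location 9.5, max distance 6.5

The 1-center on a line is the midpoint of the two extreme points: leftmost at 3, rightmost at 16.
Optimal location = (3 + 16)/2 = 9.5; maximum distance = (16 − 3)/2 = 6.5.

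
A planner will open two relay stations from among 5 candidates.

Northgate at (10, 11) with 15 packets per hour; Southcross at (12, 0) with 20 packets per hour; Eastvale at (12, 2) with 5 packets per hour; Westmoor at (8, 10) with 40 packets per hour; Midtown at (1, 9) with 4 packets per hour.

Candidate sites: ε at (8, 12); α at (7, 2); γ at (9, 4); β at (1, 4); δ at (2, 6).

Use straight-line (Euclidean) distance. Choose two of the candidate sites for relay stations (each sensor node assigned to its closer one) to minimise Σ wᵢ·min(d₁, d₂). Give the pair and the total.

{ε, γ}, total 262.0

Evaluate every pair (each demand assigned to the nearer of the two):
  {ε, γ}: total = 262.0
  {ε, α}: total = 276.7
  {ε, δ}: total = 413.3
  {ε, β}: total = 421.5
  {γ, δ}: total = 480.1
  {γ, β}: total = 487.4
  {α, γ}: total = 504.3
  {α, δ}: total = 575.3
  {α, β}: total = 617.5
  {β, δ}: total = 729.7
Best pair: {ε, γ} with total 262.0.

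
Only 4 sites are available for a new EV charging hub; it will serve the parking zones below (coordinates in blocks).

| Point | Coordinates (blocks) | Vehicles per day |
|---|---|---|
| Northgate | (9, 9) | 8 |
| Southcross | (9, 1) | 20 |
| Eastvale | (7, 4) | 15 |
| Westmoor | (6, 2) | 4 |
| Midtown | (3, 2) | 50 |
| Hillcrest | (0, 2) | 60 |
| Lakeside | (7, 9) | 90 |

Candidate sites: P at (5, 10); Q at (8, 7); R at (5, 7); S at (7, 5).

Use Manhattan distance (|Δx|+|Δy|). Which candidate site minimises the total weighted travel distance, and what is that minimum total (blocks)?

Total weighted distance at each candidate:
  P (5, 10): total = 2006
  Q (8, 7): total = 1802
  R (5, 7): total = 1657
  S (7, 5): total = 1509
Minimum is at S with total 1509 blocks.

S, total 1509 blocks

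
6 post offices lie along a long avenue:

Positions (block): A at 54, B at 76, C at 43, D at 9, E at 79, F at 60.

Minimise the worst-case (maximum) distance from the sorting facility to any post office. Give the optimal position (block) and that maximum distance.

location 44, max distance 35

The 1-center on a line is the midpoint of the two extreme points: leftmost at 9, rightmost at 79.
Optimal location = (9 + 79)/2 = 44; maximum distance = (79 − 9)/2 = 35.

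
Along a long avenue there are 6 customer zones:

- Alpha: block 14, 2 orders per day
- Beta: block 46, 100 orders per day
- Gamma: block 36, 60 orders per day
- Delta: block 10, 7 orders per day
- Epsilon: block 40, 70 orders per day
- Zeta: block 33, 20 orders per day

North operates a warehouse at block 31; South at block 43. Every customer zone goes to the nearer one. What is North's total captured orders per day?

89

The indifferent point is the midpoint (31+43)/2 = 37; customer zones left of it (closer to North at 31) go to North, those right go to South.
  Delta at 10 (w=7) → North
  Alpha at 14 (w=2) → North
  Zeta at 33 (w=20) → North
  Gamma at 36 (w=60) → North
  Epsilon at 40 (w=70) → South
  Beta at 46 (w=100) → South
North captures 89; South captures 170.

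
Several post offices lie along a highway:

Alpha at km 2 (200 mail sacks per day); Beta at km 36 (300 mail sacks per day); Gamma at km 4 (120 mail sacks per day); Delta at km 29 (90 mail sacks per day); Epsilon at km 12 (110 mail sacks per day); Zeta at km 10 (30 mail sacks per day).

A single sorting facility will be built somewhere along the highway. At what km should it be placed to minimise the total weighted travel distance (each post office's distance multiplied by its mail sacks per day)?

x = 12

For a sum of weighted absolute distances on a line, the optimum is the weighted median (not the mean). Total weight W = 850; half-weight = 425.
Sort by position and accumulate weight:
  km 2 (Alpha, w=200) → cum 200
  km 4 (Gamma, w=120) → cum 320
  km 10 (Zeta, w=30) → cum 350
  km 12 (Epsilon, w=110) → cum 460  ≥ 425 → median here
  km 29 (Delta, w=90) → cum 550
  km 36 (Beta, w=300) → cum 850
Optimal location: km 12.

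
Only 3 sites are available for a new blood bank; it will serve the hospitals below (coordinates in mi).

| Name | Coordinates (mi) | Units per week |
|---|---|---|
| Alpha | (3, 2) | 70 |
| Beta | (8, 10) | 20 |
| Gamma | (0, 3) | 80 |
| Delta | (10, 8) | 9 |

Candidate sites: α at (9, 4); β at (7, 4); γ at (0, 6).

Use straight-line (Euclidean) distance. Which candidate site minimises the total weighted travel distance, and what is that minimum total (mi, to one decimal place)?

γ, total 860.7 mi

Total weighted distance at each candidate:
  α (9, 4): total = 1325.9
  β (7, 4): total = 1045.4
  γ (0, 6): total = 860.7
Minimum is at γ with total 860.7 mi.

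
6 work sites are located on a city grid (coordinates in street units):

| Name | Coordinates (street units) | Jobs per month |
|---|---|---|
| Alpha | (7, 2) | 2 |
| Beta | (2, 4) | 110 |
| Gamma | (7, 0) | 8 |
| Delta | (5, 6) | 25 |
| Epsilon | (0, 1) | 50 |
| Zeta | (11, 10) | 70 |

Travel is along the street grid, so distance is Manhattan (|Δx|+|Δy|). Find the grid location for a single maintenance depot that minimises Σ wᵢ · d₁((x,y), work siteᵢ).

(2, 4)

Manhattan distance separates: Σwᵢ(|x−xᵢ|+|y−yᵢ|) = Σwᵢ|x−xᵢ| + Σwᵢ|y−yᵢ|, so x and y are optimised independently as 1-D weighted medians.
Total weight W = 265; half = 132.5.
x-coordinate, sorted with cumulative weight:
  x=0 (Epsilon, w=50) cum 50
  x=2 (Beta, w=110) cum 160  ← median
  x=5 (Delta, w=25) cum 185
  x=7 (Alpha, w=2) cum 187
  x=7 (Gamma, w=8) cum 195
  x=11 (Zeta, w=70) cum 265
⇒ x* = 2
y-coordinate, sorted with cumulative weight:
  y=0 (Gamma, w=8) cum 8
  y=1 (Epsilon, w=50) cum 58
  y=2 (Alpha, w=2) cum 60
  y=4 (Beta, w=110) cum 170  ← median
  y=6 (Delta, w=25) cum 195
  y=10 (Zeta, w=70) cum 265
⇒ y* = 4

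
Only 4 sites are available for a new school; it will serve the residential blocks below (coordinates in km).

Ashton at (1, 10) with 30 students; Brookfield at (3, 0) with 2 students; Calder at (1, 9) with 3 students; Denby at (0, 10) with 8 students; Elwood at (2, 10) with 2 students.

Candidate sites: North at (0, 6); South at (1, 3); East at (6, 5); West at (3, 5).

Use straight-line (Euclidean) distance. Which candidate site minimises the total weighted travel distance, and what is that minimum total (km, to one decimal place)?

Total weighted distance at each candidate:
  North (0, 6): total = 187.5
  South (1, 3): total = 305.9
  East (6, 5): total = 318.3
  West (3, 5): total = 241.8
Minimum is at North with total 187.5 km.

North, total 187.5 km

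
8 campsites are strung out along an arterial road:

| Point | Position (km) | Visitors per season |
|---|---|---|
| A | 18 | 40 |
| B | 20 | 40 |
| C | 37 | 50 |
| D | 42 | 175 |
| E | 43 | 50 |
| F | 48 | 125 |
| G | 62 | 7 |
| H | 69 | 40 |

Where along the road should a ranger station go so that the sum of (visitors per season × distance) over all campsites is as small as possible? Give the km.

For a sum of weighted absolute distances on a line, the optimum is the weighted median (not the mean). Total weight W = 527; half-weight = 263.5.
Sort by position and accumulate weight:
  km 18 (A, w=40) → cum 40
  km 20 (B, w=40) → cum 80
  km 37 (C, w=50) → cum 130
  km 42 (D, w=175) → cum 305  ≥ 263.5 → median here
  km 43 (E, w=50) → cum 355
  km 48 (F, w=125) → cum 480
  km 62 (G, w=7) → cum 487
  km 69 (H, w=40) → cum 527
Optimal location: km 42.

x = 42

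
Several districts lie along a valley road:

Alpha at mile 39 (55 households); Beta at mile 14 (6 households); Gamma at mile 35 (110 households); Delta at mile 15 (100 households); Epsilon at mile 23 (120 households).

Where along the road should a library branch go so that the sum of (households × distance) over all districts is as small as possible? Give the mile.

For a sum of weighted absolute distances on a line, the optimum is the weighted median (not the mean). Total weight W = 391; half-weight = 195.5.
Sort by position and accumulate weight:
  mile 14 (Beta, w=6) → cum 6
  mile 15 (Delta, w=100) → cum 106
  mile 23 (Epsilon, w=120) → cum 226  ≥ 195.5 → median here
  mile 35 (Gamma, w=110) → cum 336
  mile 39 (Alpha, w=55) → cum 391
Optimal location: mile 23.

x = 23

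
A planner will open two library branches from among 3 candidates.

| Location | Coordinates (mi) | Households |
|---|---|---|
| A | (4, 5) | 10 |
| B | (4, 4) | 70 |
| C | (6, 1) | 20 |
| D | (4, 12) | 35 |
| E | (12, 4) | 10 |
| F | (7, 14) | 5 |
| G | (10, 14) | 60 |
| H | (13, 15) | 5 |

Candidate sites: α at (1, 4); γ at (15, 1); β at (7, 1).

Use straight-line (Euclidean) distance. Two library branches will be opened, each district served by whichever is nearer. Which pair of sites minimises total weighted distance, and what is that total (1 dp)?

{α, β}, total 1553.9

Evaluate every pair (each demand assigned to the nearer of the two):
  {α, β}: total = 1553.9
  {α, γ}: total = 1635.9
  {γ, β}: total = 1744.7
Best pair: {α, β} with total 1553.9.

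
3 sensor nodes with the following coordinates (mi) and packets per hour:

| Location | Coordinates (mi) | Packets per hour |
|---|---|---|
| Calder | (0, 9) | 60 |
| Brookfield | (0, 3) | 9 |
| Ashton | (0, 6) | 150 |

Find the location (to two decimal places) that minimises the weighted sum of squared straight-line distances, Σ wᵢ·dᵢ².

(0.00, 6.70)

The minimiser of Σwᵢ‖p−pᵢ‖² is the weighted centroid p* = (Σwᵢpᵢ)/(Σwᵢ).
Σwᵢ = 219.
Σwᵢxᵢ = 60·0 + 9·0 + 150·0 = 0.
Σwᵢyᵢ = 60·9 + 9·3 + 150·6 = 1467.
x* = 0/219 = 0.00, y* = 1467/219 = 6.70.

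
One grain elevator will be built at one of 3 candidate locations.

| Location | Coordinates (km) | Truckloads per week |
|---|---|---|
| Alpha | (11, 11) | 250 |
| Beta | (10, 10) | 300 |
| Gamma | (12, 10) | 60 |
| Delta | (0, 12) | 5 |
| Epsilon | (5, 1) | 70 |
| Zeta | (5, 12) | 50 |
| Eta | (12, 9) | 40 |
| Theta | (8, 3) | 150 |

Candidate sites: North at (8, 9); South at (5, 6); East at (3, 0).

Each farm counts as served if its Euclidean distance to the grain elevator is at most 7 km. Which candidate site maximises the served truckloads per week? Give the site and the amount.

North, covering 850

Coverage radius r = 7 km; a point is covered iff (Δx)²+(Δy)² ≤ 7² = 49.
  North (8, 9): covers {Alpha, Beta, Gamma, Zeta, Eta, Theta} → 850
  South (5, 6): covers {Beta, Epsilon, Zeta, Theta} → 570
  East (3, 0): covers {Epsilon, Theta} → 220
Maximum coverage at North: 850 truckloads per week.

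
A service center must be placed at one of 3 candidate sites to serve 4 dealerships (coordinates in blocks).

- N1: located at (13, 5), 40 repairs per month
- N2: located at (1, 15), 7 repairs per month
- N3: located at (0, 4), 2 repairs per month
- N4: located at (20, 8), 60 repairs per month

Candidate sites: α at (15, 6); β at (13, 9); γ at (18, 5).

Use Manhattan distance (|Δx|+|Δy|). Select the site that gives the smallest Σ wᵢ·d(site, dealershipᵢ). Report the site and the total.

γ, total 727 blocks

Total weighted distance at each candidate:
  α (15, 6): total = 735
  β (13, 9): total = 802
  γ (18, 5): total = 727
Minimum is at γ with total 727 blocks.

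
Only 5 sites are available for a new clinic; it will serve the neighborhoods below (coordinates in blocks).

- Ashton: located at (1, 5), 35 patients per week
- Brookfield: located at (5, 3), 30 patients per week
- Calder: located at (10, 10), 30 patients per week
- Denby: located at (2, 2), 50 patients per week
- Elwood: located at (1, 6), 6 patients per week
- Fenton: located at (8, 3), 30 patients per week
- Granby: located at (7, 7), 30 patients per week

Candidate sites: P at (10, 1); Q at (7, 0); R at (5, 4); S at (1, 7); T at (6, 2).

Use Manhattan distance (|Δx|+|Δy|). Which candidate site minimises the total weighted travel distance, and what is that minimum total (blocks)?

R, total 1091 blocks

Total weighted distance at each candidate:
  P (10, 1): total = 1859
  Q (7, 0): total = 1677
  R (5, 4): total = 1091
  S (1, 7): total = 1486
  T (6, 2): total = 1224
Minimum is at R with total 1091 blocks.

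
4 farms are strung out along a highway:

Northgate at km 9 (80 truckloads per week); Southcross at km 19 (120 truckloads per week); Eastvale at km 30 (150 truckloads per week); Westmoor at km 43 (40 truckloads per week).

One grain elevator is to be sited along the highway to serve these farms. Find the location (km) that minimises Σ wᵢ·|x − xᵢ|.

For a sum of weighted absolute distances on a line, the optimum is the weighted median (not the mean). Total weight W = 390; half-weight = 195.
Sort by position and accumulate weight:
  km 9 (Northgate, w=80) → cum 80
  km 19 (Southcross, w=120) → cum 200  ≥ 195 → median here
  km 30 (Eastvale, w=150) → cum 350
  km 43 (Westmoor, w=40) → cum 390
Optimal location: km 19.

x = 19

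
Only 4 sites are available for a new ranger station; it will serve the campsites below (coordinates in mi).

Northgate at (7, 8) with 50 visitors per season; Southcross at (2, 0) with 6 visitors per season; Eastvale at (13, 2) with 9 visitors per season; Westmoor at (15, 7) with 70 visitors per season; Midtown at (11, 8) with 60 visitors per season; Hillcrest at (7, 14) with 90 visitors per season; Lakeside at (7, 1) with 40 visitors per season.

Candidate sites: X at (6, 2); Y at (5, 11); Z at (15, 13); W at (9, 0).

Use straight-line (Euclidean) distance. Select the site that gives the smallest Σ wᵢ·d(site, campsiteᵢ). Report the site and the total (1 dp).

Y, total 2245.9 mi

Total weighted distance at each candidate:
  X (6, 2): total = 2723.6
  Y (5, 11): total = 2245.9
  Z (15, 13): total = 2789.3
  W (9, 0): total = 2996.9
Minimum is at Y with total 2245.9 mi.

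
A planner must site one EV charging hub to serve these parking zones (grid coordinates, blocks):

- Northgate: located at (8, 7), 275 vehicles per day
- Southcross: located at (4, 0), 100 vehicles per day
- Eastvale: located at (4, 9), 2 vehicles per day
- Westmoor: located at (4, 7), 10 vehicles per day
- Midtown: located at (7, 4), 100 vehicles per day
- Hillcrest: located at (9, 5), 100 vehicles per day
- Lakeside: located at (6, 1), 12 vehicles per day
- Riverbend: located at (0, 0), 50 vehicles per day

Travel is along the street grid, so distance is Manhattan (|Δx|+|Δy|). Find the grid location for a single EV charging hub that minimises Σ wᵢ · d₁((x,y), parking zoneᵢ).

(8, 5)

Manhattan distance separates: Σwᵢ(|x−xᵢ|+|y−yᵢ|) = Σwᵢ|x−xᵢ| + Σwᵢ|y−yᵢ|, so x and y are optimised independently as 1-D weighted medians.
Total weight W = 649; half = 324.5.
x-coordinate, sorted with cumulative weight:
  x=0 (Riverbend, w=50) cum 50
  x=4 (Southcross, w=100) cum 150
  x=4 (Eastvale, w=2) cum 152
  x=4 (Westmoor, w=10) cum 162
  x=6 (Lakeside, w=12) cum 174
  x=7 (Midtown, w=100) cum 274
  x=8 (Northgate, w=275) cum 549  ← median
  x=9 (Hillcrest, w=100) cum 649
⇒ x* = 8
y-coordinate, sorted with cumulative weight:
  y=0 (Southcross, w=100) cum 100
  y=0 (Riverbend, w=50) cum 150
  y=1 (Lakeside, w=12) cum 162
  y=4 (Midtown, w=100) cum 262
  y=5 (Hillcrest, w=100) cum 362  ← median
  y=7 (Northgate, w=275) cum 637
  y=7 (Westmoor, w=10) cum 647
  y=9 (Eastvale, w=2) cum 649
⇒ y* = 5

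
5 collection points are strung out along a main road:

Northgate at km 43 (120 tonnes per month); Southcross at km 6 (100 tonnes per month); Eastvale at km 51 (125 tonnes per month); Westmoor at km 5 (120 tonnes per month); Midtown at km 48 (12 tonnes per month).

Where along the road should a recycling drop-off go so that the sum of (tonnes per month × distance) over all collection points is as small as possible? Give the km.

x = 43

For a sum of weighted absolute distances on a line, the optimum is the weighted median (not the mean). Total weight W = 477; half-weight = 238.5.
Sort by position and accumulate weight:
  km 5 (Westmoor, w=120) → cum 120
  km 6 (Southcross, w=100) → cum 220
  km 43 (Northgate, w=120) → cum 340  ≥ 238.5 → median here
  km 48 (Midtown, w=12) → cum 352
  km 51 (Eastvale, w=125) → cum 477
Optimal location: km 43.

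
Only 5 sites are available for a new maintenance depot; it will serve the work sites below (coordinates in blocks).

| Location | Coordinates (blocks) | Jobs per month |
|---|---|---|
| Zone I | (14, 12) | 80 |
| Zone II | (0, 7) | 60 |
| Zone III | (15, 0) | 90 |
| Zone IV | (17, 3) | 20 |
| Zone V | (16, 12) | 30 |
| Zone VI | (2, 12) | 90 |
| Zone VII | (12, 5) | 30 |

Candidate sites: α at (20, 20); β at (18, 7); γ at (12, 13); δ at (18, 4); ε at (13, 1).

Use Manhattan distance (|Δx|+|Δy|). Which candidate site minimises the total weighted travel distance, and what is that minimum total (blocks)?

Total weighted distance at each candidate:
  α (20, 20): total = 9140
  β (18, 7): total = 5140
  γ (12, 13): total = 4440
  δ (18, 4): total = 5560
  ε (13, 1): total = 5040
Minimum is at γ with total 4440 blocks.

γ, total 4440 blocks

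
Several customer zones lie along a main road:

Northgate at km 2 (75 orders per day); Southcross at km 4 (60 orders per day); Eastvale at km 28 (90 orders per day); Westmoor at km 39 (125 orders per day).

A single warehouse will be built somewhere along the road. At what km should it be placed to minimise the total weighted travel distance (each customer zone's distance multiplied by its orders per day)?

For a sum of weighted absolute distances on a line, the optimum is the weighted median (not the mean). Total weight W = 350; half-weight = 175.
Sort by position and accumulate weight:
  km 2 (Northgate, w=75) → cum 75
  km 4 (Southcross, w=60) → cum 135
  km 28 (Eastvale, w=90) → cum 225  ≥ 175 → median here
  km 39 (Westmoor, w=125) → cum 350
Optimal location: km 28.

x = 28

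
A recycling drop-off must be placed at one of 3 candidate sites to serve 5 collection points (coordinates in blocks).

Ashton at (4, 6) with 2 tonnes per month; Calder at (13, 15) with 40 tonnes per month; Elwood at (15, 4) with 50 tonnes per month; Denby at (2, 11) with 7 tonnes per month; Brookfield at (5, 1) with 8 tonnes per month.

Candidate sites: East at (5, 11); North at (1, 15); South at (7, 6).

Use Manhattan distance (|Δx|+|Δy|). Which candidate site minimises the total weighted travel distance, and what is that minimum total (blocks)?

South, total 1232 blocks

Total weighted distance at each candidate:
  East (5, 11): total = 1443
  North (1, 15): total = 1933
  South (7, 6): total = 1232
Minimum is at South with total 1232 blocks.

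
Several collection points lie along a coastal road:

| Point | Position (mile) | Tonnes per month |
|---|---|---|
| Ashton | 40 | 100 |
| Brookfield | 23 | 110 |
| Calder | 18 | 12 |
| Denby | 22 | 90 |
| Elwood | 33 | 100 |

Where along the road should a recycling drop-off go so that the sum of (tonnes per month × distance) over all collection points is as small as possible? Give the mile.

For a sum of weighted absolute distances on a line, the optimum is the weighted median (not the mean). Total weight W = 412; half-weight = 206.
Sort by position and accumulate weight:
  mile 18 (Calder, w=12) → cum 12
  mile 22 (Denby, w=90) → cum 102
  mile 23 (Brookfield, w=110) → cum 212  ≥ 206 → median here
  mile 33 (Elwood, w=100) → cum 312
  mile 40 (Ashton, w=100) → cum 412
Optimal location: mile 23.

x = 23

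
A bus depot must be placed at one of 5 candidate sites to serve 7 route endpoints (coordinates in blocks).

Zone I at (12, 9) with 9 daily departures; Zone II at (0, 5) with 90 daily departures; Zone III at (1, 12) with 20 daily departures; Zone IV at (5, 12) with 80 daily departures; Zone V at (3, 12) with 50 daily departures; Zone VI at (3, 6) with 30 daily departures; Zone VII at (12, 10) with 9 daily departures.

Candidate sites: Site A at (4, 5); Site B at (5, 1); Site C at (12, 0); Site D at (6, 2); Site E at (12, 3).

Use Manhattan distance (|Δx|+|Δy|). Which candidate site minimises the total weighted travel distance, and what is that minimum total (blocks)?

Site A, total 1885 blocks

Total weighted distance at each candidate:
  Site A (4, 5): total = 1885
  Site B (5, 1): total = 3129
  Site C (12, 0): total = 5181
  Site D (6, 2): total = 3093
  Site E (12, 3): total = 4317
Minimum is at Site A with total 1885 blocks.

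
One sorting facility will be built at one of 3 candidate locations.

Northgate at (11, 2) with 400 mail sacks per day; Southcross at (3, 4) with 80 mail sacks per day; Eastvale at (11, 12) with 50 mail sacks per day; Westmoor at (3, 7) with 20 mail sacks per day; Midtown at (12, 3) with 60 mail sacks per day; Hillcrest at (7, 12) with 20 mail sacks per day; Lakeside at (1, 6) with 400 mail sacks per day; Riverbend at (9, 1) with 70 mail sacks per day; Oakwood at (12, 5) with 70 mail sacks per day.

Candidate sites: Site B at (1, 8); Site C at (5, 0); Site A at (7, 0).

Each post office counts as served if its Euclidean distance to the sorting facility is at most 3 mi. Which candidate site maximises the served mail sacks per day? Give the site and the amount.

Coverage radius r = 3 mi; a point is covered iff (Δx)²+(Δy)² ≤ 3² = 9.
  Site B (1, 8): covers {Westmoor, Lakeside} → 420
  Site C (5, 0): covers {none} → 0
  Site A (7, 0): covers {Riverbend} → 70
Maximum coverage at Site B: 420 mail sacks per day.

Site B, covering 420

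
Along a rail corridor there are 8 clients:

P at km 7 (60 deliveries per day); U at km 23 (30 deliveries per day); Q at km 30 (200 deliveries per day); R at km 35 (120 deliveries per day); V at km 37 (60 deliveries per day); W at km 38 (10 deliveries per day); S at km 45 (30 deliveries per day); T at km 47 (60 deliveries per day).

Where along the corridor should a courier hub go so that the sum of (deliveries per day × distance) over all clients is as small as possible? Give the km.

For a sum of weighted absolute distances on a line, the optimum is the weighted median (not the mean). Total weight W = 570; half-weight = 285.
Sort by position and accumulate weight:
  km 7 (P, w=60) → cum 60
  km 23 (U, w=30) → cum 90
  km 30 (Q, w=200) → cum 290  ≥ 285 → median here
  km 35 (R, w=120) → cum 410
  km 37 (V, w=60) → cum 470
  km 38 (W, w=10) → cum 480
  km 45 (S, w=30) → cum 510
  km 47 (T, w=60) → cum 570
Optimal location: km 30.

x = 30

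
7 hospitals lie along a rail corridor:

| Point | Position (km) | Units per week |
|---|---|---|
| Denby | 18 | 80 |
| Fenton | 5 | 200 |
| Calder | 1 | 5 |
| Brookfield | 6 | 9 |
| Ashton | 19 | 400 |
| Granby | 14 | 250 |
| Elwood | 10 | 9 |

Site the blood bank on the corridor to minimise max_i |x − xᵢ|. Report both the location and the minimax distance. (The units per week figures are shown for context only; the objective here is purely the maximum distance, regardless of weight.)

location 10, max distance 9

The 1-center on a line is the midpoint of the two extreme points: leftmost at 1, rightmost at 19.
Optimal location = (1 + 19)/2 = 10; maximum distance = (19 − 1)/2 = 9.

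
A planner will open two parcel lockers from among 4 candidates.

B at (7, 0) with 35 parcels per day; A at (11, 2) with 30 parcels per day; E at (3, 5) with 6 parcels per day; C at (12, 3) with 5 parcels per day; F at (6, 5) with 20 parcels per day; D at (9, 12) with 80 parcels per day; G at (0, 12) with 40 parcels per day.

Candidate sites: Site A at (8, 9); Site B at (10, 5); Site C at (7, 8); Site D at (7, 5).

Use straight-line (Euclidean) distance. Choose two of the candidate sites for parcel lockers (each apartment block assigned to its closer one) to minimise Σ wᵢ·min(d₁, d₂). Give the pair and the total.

Evaluate every pair (each demand assigned to the nearer of the two):
  {Site A, Site D}: total = 990.7
  {Site A, Site B}: total = 1026.3
  {Site C, Site D}: total = 1076.2
  {Site B, Site C}: total = 1086.6
  {Site A, Site C}: total = 1200.4
  {Site B, Site D}: total = 1289.7
Best pair: {Site A, Site D} with total 990.7.

{Site A, Site D}, total 990.7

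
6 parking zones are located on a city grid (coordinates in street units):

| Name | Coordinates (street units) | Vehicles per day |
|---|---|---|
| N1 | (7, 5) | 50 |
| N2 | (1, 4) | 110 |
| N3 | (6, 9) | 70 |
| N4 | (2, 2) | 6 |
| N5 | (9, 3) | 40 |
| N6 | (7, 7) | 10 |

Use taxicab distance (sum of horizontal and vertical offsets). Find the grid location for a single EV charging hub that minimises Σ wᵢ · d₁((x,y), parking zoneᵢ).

Manhattan distance separates: Σwᵢ(|x−xᵢ|+|y−yᵢ|) = Σwᵢ|x−xᵢ| + Σwᵢ|y−yᵢ|, so x and y are optimised independently as 1-D weighted medians.
Total weight W = 286; half = 143.
x-coordinate, sorted with cumulative weight:
  x=1 (N2, w=110) cum 110
  x=2 (N4, w=6) cum 116
  x=6 (N3, w=70) cum 186  ← median
  x=7 (N1, w=50) cum 236
  x=7 (N6, w=10) cum 246
  x=9 (N5, w=40) cum 286
⇒ x* = 6
y-coordinate, sorted with cumulative weight:
  y=2 (N4, w=6) cum 6
  y=3 (N5, w=40) cum 46
  y=4 (N2, w=110) cum 156  ← median
  y=5 (N1, w=50) cum 206
  y=7 (N6, w=10) cum 216
  y=9 (N3, w=70) cum 286
⇒ y* = 4

(6, 4)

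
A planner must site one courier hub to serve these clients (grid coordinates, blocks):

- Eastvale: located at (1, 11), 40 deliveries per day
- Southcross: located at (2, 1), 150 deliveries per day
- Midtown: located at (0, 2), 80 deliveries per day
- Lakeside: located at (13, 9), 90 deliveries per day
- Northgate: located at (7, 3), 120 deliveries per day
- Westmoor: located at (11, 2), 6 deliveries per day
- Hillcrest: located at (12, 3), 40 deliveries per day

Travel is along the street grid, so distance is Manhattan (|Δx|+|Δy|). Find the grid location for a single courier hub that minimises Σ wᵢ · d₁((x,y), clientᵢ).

(2, 3)

Manhattan distance separates: Σwᵢ(|x−xᵢ|+|y−yᵢ|) = Σwᵢ|x−xᵢ| + Σwᵢ|y−yᵢ|, so x and y are optimised independently as 1-D weighted medians.
Total weight W = 526; half = 263.
x-coordinate, sorted with cumulative weight:
  x=0 (Midtown, w=80) cum 80
  x=1 (Eastvale, w=40) cum 120
  x=2 (Southcross, w=150) cum 270  ← median
  x=7 (Northgate, w=120) cum 390
  x=11 (Westmoor, w=6) cum 396
  x=12 (Hillcrest, w=40) cum 436
  x=13 (Lakeside, w=90) cum 526
⇒ x* = 2
y-coordinate, sorted with cumulative weight:
  y=1 (Southcross, w=150) cum 150
  y=2 (Midtown, w=80) cum 230
  y=2 (Westmoor, w=6) cum 236
  y=3 (Northgate, w=120) cum 356  ← median
  y=3 (Hillcrest, w=40) cum 396
  y=9 (Lakeside, w=90) cum 486
  y=11 (Eastvale, w=40) cum 526
⇒ y* = 3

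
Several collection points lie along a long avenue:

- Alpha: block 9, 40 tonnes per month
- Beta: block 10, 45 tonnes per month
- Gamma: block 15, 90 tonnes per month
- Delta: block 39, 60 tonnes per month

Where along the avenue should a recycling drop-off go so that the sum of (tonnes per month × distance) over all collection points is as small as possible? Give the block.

x = 15

For a sum of weighted absolute distances on a line, the optimum is the weighted median (not the mean). Total weight W = 235; half-weight = 117.5.
Sort by position and accumulate weight:
  block 9 (Alpha, w=40) → cum 40
  block 10 (Beta, w=45) → cum 85
  block 15 (Gamma, w=90) → cum 175  ≥ 117.5 → median here
  block 39 (Delta, w=60) → cum 235
Optimal location: block 15.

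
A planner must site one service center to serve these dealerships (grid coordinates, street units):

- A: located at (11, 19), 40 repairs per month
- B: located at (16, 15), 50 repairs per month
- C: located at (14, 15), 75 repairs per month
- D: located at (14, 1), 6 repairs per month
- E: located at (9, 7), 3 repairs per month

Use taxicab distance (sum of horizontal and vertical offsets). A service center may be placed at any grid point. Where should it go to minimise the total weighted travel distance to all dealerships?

Manhattan distance separates: Σwᵢ(|x−xᵢ|+|y−yᵢ|) = Σwᵢ|x−xᵢ| + Σwᵢ|y−yᵢ|, so x and y are optimised independently as 1-D weighted medians.
Total weight W = 174; half = 87.
x-coordinate, sorted with cumulative weight:
  x=9 (E, w=3) cum 3
  x=11 (A, w=40) cum 43
  x=14 (C, w=75) cum 118  ← median
  x=14 (D, w=6) cum 124
  x=16 (B, w=50) cum 174
⇒ x* = 14
y-coordinate, sorted with cumulative weight:
  y=1 (D, w=6) cum 6
  y=7 (E, w=3) cum 9
  y=15 (B, w=50) cum 59
  y=15 (C, w=75) cum 134  ← median
  y=19 (A, w=40) cum 174
⇒ y* = 15

(14, 15)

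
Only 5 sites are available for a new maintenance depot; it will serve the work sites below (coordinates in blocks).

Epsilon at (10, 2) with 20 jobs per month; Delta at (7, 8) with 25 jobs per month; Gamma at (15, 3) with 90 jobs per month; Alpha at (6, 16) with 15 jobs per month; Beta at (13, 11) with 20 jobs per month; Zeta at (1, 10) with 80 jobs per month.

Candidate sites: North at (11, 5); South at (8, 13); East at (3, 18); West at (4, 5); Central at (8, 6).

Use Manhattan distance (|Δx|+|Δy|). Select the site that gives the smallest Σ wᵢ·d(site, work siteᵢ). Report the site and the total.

Total weighted distance at each candidate:
  North (11, 5): total = 2395
  South (8, 13): total = 2955
  East (3, 18): total = 4455
  West (4, 5): total = 2635
  Central (8, 6): total = 2355
Minimum is at Central with total 2355 blocks.

Central, total 2355 blocks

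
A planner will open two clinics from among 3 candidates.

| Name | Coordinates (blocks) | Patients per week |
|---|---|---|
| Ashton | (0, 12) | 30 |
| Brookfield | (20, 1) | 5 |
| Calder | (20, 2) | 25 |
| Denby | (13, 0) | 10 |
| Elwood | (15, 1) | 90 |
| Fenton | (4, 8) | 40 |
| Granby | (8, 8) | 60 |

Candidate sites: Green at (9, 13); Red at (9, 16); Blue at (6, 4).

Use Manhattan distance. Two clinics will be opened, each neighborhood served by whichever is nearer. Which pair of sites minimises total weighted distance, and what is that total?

{Green, Blue}, total 2575

Evaluate every pair (each demand assigned to the nearer of the two):
  {Green, Blue}: total = 2575
  {Red, Blue}: total = 2665
  {Green, Red}: total = 3515
Best pair: {Green, Blue} with total 2575.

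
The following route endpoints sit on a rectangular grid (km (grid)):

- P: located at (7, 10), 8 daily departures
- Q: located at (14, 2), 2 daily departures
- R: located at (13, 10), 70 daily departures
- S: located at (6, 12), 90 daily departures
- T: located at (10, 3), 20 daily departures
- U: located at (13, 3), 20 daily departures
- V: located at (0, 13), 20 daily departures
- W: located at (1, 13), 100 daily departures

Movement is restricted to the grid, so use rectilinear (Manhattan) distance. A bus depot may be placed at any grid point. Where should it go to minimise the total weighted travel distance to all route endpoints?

(6, 12)

Manhattan distance separates: Σwᵢ(|x−xᵢ|+|y−yᵢ|) = Σwᵢ|x−xᵢ| + Σwᵢ|y−yᵢ|, so x and y are optimised independently as 1-D weighted medians.
Total weight W = 330; half = 165.
x-coordinate, sorted with cumulative weight:
  x=0 (V, w=20) cum 20
  x=1 (W, w=100) cum 120
  x=6 (S, w=90) cum 210  ← median
  x=7 (P, w=8) cum 218
  x=10 (T, w=20) cum 238
  x=13 (R, w=70) cum 308
  x=13 (U, w=20) cum 328
  x=14 (Q, w=2) cum 330
⇒ x* = 6
y-coordinate, sorted with cumulative weight:
  y=2 (Q, w=2) cum 2
  y=3 (T, w=20) cum 22
  y=3 (U, w=20) cum 42
  y=10 (P, w=8) cum 50
  y=10 (R, w=70) cum 120
  y=12 (S, w=90) cum 210  ← median
  y=13 (V, w=20) cum 230
  y=13 (W, w=100) cum 330
⇒ y* = 12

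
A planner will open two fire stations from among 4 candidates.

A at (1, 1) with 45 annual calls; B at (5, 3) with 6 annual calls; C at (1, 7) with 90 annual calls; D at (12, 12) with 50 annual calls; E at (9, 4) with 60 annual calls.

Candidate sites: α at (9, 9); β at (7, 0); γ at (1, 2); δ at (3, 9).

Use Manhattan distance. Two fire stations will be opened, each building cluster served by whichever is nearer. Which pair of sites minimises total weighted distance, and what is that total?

{α, γ}, total 1125

Evaluate every pair (each demand assigned to the nearer of the two):
  {α, γ}: total = 1125
  {α, δ}: total = 1458
  {γ, δ}: total = 1635
  {β, δ}: total = 1665
  {β, γ}: total = 1735
  {α, β}: total = 1845
Best pair: {α, γ} with total 1125.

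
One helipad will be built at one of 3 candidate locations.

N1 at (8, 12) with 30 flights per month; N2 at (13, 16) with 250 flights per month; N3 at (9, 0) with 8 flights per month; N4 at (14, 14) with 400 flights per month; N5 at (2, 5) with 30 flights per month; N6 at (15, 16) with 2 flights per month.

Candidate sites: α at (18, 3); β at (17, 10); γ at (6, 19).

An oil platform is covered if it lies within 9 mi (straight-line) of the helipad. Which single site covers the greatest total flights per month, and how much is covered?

β, covering 652

Coverage radius r = 9 mi; a point is covered iff (Δx)²+(Δy)² ≤ 9² = 81.
  α (18, 3): covers {none} → 0
  β (17, 10): covers {N2, N4, N6} → 652
  γ (6, 19): covers {N1, N2} → 280
Maximum coverage at β: 652 flights per month.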